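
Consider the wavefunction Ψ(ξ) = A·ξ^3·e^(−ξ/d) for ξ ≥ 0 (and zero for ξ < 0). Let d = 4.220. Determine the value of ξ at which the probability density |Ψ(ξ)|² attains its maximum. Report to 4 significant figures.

ξ ≈ 12.66

Set d/dξ [|Ψ(ξ)|²] = 0 and solve for ξ > 0.
Solving yields ξ = 3·d.
With d = 4.220, the most probable position is 12.660.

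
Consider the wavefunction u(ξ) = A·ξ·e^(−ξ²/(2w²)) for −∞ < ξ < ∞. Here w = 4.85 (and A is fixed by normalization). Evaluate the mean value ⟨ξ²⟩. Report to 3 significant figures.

⟨ξ²⟩ = ∫ ξ^2 |u|² dξ over the full domain.
Since the A² factors cancel between numerator and denominator, ⟨ξ²⟩ = 3·w^2/2.
Putting w = 4.85 gives 35.28.

⟨ξ^2⟩ ≈ 35.3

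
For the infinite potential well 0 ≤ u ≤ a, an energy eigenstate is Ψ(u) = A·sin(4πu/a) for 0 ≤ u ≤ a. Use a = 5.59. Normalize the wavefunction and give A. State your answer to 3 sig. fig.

The normalization condition is ∫|Ψ|² du = 1 from 0 to a.
∫|Ψ|² du = A²·(a/2).
Substituting a = 5.59 gives A² = 0.3578, so A = 0.5981.

A ≈ 0.598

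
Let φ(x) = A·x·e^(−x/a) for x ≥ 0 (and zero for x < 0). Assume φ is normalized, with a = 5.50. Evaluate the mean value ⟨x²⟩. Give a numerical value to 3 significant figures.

⟨x^2⟩ ≈ 90.8

⟨x²⟩ = ∫ x^2 |φ|² dx over the full domain.
Recall ∫₀^∞ x^m e^(−x/β) dx = m!·β^(m+1), evaluating both integrals, ⟨x²⟩ = 3·a^2.
With a = 5.50, ⟨x^2⟩ = 90.75.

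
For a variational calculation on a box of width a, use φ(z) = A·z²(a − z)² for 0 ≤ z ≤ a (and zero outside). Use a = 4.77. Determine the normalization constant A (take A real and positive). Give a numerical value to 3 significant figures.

We need A² ∫|f|² dz = 1, taking the integral from 0 to a.
Expanding the polynomial and integrating term by term, the integral (without the A² prefactor) comes out to a^9/630.
Plugging in a = 4.77 yields A = 0.02220.

A ≈ 0.0222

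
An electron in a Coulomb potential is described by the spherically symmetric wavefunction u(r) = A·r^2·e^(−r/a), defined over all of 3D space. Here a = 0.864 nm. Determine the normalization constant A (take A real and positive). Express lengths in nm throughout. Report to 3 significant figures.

A ≈ 0.198 nm^(-7/2)

Normalization requires ∫|u|² 4πr² dr = 1, integrated from 0 to ∞.
(Spherical symmetry: dV = 4πr² dr.)
Carrying out the integral gives A² · 45·π·a^7/2.
Hence A² = 1/[45·π·a^7/2].
With a = 0.864: A² = 0.03936 and A = 0.1984.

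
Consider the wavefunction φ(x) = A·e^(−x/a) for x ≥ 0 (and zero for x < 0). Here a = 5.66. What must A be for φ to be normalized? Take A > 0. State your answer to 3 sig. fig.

We need A² ∫|f|² dx = 1, taking the integral from 0 to ∞.
Carrying out the integral gives A² · a/2.
Substituting a = 5.66 gives A² = 0.3534, so A = 0.5944.

A ≈ 0.594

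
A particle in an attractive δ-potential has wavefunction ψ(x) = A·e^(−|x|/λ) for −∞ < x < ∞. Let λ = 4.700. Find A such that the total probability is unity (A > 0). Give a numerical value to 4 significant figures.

A ≈ 0.4613

Normalization requires ∫|ψ|² dx = 1, integrated from −∞ to ∞.
∫|ψ|² dx = A²·(λ).
Setting this equal to 1 gives A² = 1/(λ).
Plugging in λ = 4.700 yields A = 0.46127.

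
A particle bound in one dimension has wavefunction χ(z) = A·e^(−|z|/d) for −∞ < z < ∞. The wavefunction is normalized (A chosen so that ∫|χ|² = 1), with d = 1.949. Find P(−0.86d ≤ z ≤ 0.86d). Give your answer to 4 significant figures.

|χ|² is the probability density, so P = ∫_{−0.86d}^{0.86d} |χ|² dz.
Since A² = 1/(d), this is the region integral divided by the full normalization integral.
By symmetry take twice the z ≥ 0 contribution in numerator and denominator; the 2's cancel. Let u = z/d; then A² and the length scale cancel, so P = ∫_{0}^{0.86} e^(-2·u) du ÷ ∫_{0}^{∞} e^(-2·u) du.
With ∫ e^(-2·u) du = -e^(-2·u)/2 + C, the region integral is 1/2 - e^(-43/25)/2 and the full one is 1/2.
Evaluating gives P = 0.82093.

P ≈ 0.8209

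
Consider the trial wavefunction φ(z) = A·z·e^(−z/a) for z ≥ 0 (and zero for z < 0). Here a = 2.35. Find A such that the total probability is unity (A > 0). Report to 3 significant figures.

The normalization condition is ∫|φ|² dz = 1 from 0 to ∞.
Recall ∫₀^∞ z^m e^(−z/β) dz = m!·β^(m+1), carrying out the integral gives A² · a^3/4.
Hence A² = 1/[a^3/4].
Substituting a = 2.35 gives A² = 0.3082, so A = 0.5552.

A ≈ 0.555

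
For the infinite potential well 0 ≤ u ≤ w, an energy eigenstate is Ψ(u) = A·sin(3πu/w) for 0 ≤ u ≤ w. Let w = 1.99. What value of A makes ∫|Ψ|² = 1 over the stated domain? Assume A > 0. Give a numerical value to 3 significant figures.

A ≈ 1.00

We need A² ∫|f|² du = 1, taking the integral from 0 to w.
With ∫₀^w sin²(nπu/w) du = w/2, with Ψ = A·sin(3πu/w), the integral evaluates to A²·[w/2].
Setting this equal to 1 gives A² = 1/(w/2).
With w = 1.99: A² = 1.005 and A = 1.003.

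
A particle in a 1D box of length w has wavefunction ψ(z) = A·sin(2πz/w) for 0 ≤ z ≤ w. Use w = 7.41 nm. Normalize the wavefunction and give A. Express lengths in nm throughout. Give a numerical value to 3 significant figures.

We need A² ∫|f|² dz = 1, taking the integral from 0 to w.
Using sin²θ = (1 − cos 2θ)/2, with ψ = A·sin(2πz/w), the integral evaluates to A²·[w/2].
Hence A² = 1/[w/2].
With w = 7.41: A² = 0.2699 and A = 0.5195.

A ≈ 0.520 nm^(-1/2)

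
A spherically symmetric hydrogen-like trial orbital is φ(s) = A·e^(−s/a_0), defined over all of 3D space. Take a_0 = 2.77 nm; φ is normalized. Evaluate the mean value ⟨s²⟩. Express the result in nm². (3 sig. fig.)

⟨s^2⟩ ≈ 23.0 nm^2

The expectation value is the |φ|²-weighted average of s^2: ∫ s^2|φ|² 4πs² ds.
With ∫₀^∞ s^4 e^(−αs) ds = 4!/α^5, the ratio of the moment integral to the normalization integral gives ⟨s²⟩ = 3·a_0^2.
Putting a_0 = 2.77 gives 23.02.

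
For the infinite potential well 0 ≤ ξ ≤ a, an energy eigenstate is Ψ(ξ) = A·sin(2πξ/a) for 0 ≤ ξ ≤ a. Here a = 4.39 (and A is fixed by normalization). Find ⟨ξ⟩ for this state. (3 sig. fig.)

⟨ξ⟩ ≈ 2.20

⟨ξ⟩ = ∫ ξ |Ψ|² dξ over the full domain.
Using sin²θ = (1 − cos 2θ)/2, since the A² factors cancel between numerator and denominator, ⟨ξ⟩ = a/2.
With a = 4.39, ⟨ξ⟩ = 2.195.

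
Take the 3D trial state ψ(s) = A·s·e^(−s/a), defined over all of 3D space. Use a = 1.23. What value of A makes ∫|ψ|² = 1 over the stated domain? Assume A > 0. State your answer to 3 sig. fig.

Normalization requires ∫|ψ|² 4πs² ds = 1, integrated from 0 to ∞.
The integral (without the A² prefactor) comes out to 3·π·a^5.
Hence A² = 1/[3·π·a^5].
Plugging in a = 1.23 yields A = 0.1941.

A ≈ 0.194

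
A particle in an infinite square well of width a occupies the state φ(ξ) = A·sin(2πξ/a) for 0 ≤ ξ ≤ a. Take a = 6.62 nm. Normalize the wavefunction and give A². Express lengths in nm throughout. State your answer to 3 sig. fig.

A^2 ≈ 0.302 nm^(-1)

Require ∫ |φ|² dξ = 1 over the whole domain.
With ∫₀^a sin²(nπξ/a) dξ = a/2, ∫|φ|² dξ = A²·(a/2).
Setting this equal to 1 gives A² = 1/(a/2).
Plugging in a = 6.62 yields A = 0.5496.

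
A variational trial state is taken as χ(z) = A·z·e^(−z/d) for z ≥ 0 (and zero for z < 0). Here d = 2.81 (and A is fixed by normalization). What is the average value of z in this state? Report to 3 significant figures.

The expectation value is the |χ|²-weighted average of z: ∫ z|χ|² dz.
Using ∫₀^∞ zⁿ e^(−αz) dz = n!/αⁿ⁺¹, since the A² factors cancel between numerator and denominator, ⟨z⟩ = 3·d/2.
Putting d = 2.81 gives 4.215.

⟨z⟩ ≈ 4.22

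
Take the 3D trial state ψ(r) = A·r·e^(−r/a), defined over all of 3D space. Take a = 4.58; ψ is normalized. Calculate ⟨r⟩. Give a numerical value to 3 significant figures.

The expectation value is the |ψ|²-weighted average of r: ∫ r|ψ|² 4πr² dr.
Evaluating both integrals, ⟨r⟩ = 5·a/2.
With a = 4.58, ⟨r⟩ = 11.45.

⟨r⟩ ≈ 11.5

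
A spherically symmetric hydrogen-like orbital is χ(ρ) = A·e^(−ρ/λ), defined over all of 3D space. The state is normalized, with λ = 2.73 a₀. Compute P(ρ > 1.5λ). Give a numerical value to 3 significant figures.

P = ∫ |χ|² 4πρ² dρ over ρ > 1.5λ.
A² is fixed by ∫₀^∞ 4πρ²|χ|² dρ = 1, i.e. A² = (π·λ^3)^(−1).
In terms of u = ρ/λ (A², 4π and the length scale all cancel between numerator and denominator), P = [∫_{1.5}^{∞} u^2·e^(-2·u) du] / [∫_{0}^{∞} u^2·e^(-2·u) du].
With ∫ u^2·e^(-2·u) du = -(2·u^2 + 2·u + 1)·e^(-2·u)/4 + C, the region integral is 17·e^(-3)/8 and the full one is 1/4.
The region integral divided by the full integral gives P = 0.4232.

P ≈ 0.423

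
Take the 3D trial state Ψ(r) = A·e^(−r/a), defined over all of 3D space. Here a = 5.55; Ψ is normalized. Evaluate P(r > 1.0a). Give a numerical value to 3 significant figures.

P ≈ 0.677

With dV = 4πr²dr, the probability is ∫|Ψ|² dV over r > 1.0a.
A² is fixed by ∫₀^∞ 4πr²|Ψ|² dr = 1, i.e. A² = (π·a^3)^(−1).
Substituting u = r/a, A², 4π and the length scale all cancel in the ratio: P = ∫_{1.0}^{∞} u^2·e^(-2·u) du / ∫_{0}^{∞} u^2·e^(-2·u) du.
With ∫ u^2·e^(-2·u) du = -(2·u^2 + 2·u + 1)·e^(-2·u)/4 + C, the region integral is 5·e^(-2)/4 and the full one is 1/4.
This evaluates to P = 0.6767.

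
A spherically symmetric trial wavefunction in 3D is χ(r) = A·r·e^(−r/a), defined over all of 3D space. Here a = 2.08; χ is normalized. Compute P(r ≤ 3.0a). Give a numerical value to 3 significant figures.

P ≈ 0.715

P = ∫ |χ|² 4πr² dr over r ≤ 3.0a.
A² is fixed by ∫₀^∞ 4πr²|χ|² dr = 1, i.e. A² = (3·π·a^5)^(−1).
Let u = r/a; then A², 4π and the length scale all cancel, so P = ∫_{0}^{3.0} u^4·e^(-2·u) du ÷ ∫_{0}^{∞} u^4·e^(-2·u) du.
Using ∫ u^4·e^(-2·u) du = -(u^4/2 + u^3 + 3·u^2/2 + 3·u/2 + 3/4)·e^(-2·u), the numerator is 3/4 - 345·e^(-6)/4 and the denominator is 3/4.
The region integral divided by the full integral gives P = 0.7149.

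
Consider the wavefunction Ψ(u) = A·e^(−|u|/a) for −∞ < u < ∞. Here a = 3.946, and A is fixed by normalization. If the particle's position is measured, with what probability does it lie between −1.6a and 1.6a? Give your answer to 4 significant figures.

P ≈ 0.9592

The probability is P = ∫ |Ψ|² du over [−1.6a, 1.6a].
Since A² = 1/(a), this is the region integral divided by the full normalization integral.
By symmetry take twice the u ≥ 0 contribution in numerator and denominator; the 2's cancel. In terms of t = u/a (A² and the length scale cancel between numerator and denominator), P = [∫_{0}^{1.6} e^(-2·t) dt] / [∫_{0}^{∞} e^(-2·t) dt].
With ∫ e^(-2·t) dt = -e^(-2·t)/2 + C, the region integral is 1/2 - e^(-16/5)/2 and the full one is 1/2.
Taking the ratio, P = 0.95924.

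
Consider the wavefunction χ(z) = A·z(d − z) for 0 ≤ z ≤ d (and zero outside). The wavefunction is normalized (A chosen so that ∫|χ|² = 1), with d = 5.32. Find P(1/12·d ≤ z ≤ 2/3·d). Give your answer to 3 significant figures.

P ≈ 0.785

P = ∫_{1/12·d}^{2/3·d} |χ(z)|² dz.
Since A² = 1/(d^5/30), this is the region integral divided by the full normalization integral.
Let u = z/d; then A² and the length scale cancel, so P = ∫_{1/12}^{2/3} u^2·(1 - u)^2 du ÷ ∫_{0}^{1} u^2·(1 - u)^2 du.
With ∫ u^2·(1 - u)^2 du = u^3·(6·u^2 - 15·u + 10)/30 + C, the region integral is ≈ 0.026168 and the full one is 1/30.
Taking the ratio, P = 0.7850.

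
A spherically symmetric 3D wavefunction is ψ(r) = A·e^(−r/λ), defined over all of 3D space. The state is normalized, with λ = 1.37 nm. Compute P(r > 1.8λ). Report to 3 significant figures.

P ≈ 0.303

With dV = 4πr²dr, the probability is ∫|ψ|² dV over r > 1.8λ.
A² is fixed by ∫₀^∞ 4πr²|ψ|² dr = 1, i.e. A² = (π·λ^3)^(−1).
Substituting u = r/λ, A², 4π and the length scale all cancel in the ratio: P = ∫_{1.8}^{∞} u^2·e^(-2·u) du / ∫_{0}^{∞} u^2·e^(-2·u) du.
An antiderivative of u^2·e^(-2·u) is -(2·u^2 + 2·u + 1)·e^(-2·u)/4; evaluating from 1.8 to ∞ gives 277·e^(-18/5)/100, while the full integral is 1/4.
Taking the ratio yields P = 0.3027.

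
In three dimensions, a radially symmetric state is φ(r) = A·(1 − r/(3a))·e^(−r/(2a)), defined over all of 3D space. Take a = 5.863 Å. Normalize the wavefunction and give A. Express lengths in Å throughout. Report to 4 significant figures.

A ≈ 0.02434 Å^(-3/2)

We need A² ∫|f|² 4πr² dr = 1, taking the integral from 0 to ∞.
(Spherical symmetry: dV = 4πr² dr.)
With φ = A·(1 − r/(3a))·e^(−r/(2a)), the integral evaluates to A²·[8·π·a^3/3].
Hence A² = 1/[8·π·a^3/3].
Plugging in a = 5.863 yields A = 0.024337.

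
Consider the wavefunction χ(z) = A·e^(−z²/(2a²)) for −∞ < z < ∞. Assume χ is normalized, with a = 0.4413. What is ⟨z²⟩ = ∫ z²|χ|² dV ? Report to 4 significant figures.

⟨z^2⟩ ≈ 0.09737

⟨z²⟩ = ∫ z^2 |χ|² dz over the full domain.
Differentiating ∫e^(−αz²) dz = √(π/α) under α to get the higher moments, since the A² factors cancel between numerator and denominator, ⟨z²⟩ = a^2/2.
Putting a = 0.4413 gives 0.097373.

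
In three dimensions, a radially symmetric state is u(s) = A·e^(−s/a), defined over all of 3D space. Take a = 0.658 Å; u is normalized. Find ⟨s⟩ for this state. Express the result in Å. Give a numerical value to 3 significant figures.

⟨s⟩ ≈ 0.987 Å

The expectation value is the |u|²-weighted average of s: ∫ s|u|² 4πs² ds.
Evaluating both integrals, ⟨s⟩ = 3·a/2.
With a = 0.658, ⟨s⟩ = 0.9870.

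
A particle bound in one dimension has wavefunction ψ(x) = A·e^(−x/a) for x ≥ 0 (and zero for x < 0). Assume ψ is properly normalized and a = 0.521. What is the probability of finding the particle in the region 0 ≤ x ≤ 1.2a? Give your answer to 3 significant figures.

The probability is P = ∫ |ψ|² dx over [0, 1.2a].
Since A² = 1/(a/2), this is the region integral divided by the full normalization integral.
Substituting u = x/a, A² and the length scale cancel in the ratio: P = ∫_{0}^{1.2} e^(-2·u) du / ∫_{0}^{∞} e^(-2·u) du.
Using ∫ e^(-2·u) du = -e^(-2·u)/2, the numerator is 1/2 - e^(-12/5)/2 and the denominator is 1/2.
This works out to P = 0.9093.

P ≈ 0.909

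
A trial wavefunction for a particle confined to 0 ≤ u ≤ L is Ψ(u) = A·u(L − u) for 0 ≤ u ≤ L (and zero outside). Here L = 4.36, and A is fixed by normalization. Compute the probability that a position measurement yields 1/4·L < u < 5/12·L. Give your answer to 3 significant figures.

P = ∫_{1/4·L}^{5/12·L} |Ψ(u)|² du.
Since A² = 1/(L^5/30), this is the region integral divided by the full normalization integral.
In terms of t = u/L (A² and the length scale cancel between numerator and denominator), P = [∫_{1/4}^{5/12} t^2·(1 - t)^2 dt] / [∫_{0}^{1} t^2·(1 - t)^2 dt].
With ∫ t^2·(1 - t)^2 dt = t^3·(6·t^2 - 15·t + 10)/30 + C, the region integral is ≈ 0.0081035 and the full one is 1/30.
Taking the ratio, P = 0.2431.

P ≈ 0.243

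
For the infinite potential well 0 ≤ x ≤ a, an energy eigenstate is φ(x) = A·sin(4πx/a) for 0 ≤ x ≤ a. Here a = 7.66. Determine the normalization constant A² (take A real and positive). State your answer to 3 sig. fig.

Normalization requires ∫|φ|² dx = 1, integrated from 0 to a.
∫|φ|² dx = A²·(a/2).
So A² = (a/2)^(−1).
Substituting a = 7.66 gives A² = 0.2611, so A = 0.5110.

A^2 ≈ 0.261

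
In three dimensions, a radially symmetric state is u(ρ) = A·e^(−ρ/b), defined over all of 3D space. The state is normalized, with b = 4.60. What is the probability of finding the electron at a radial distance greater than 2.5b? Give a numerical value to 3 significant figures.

Integrate the radial probability density 4πρ²|u|² over ρ > 2.5b.
The full normalization integral is A²·[π·b^3] = 1, fixing A².
In terms of t = ρ/b (A², 4π and the length scale all cancel between numerator and denominator), P = [∫_{2.5}^{∞} t^2·e^(-2·t) dt] / [∫_{0}^{∞} t^2·e^(-2·t) dt].
An antiderivative of t^2·e^(-2·t) is -(2·t^2 + 2·t + 1)·e^(-2·t)/4; evaluating from 2.5 to ∞ gives 37·e^(-5)/8, while the full integral is 1/4.
This evaluates to P = 0.1247.

P ≈ 0.125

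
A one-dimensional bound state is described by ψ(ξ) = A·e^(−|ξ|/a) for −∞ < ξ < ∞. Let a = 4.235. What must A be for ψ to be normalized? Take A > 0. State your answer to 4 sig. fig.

A ≈ 0.4859

Require ∫ |ψ|² dξ = 1 over the whole domain.
Recall ∫₀^∞ ξ^m e^(−ξ/β) dξ = m!·β^(m+1), the integral (without the A² prefactor) comes out to a.
Substituting a = 4.235 gives A² = 0.23613, so A = 0.48593.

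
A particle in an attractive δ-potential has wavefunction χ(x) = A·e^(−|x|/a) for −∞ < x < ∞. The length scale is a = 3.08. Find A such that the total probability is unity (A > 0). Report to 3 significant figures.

The normalization condition is ∫|χ|² dx = 1 from −∞ to ∞.
With ∫₀^∞ x^0 e^(−αx) dx = 0!/α^1, ∫|χ|² dx = A²·(a).
So A² = (a)^(−1).
Plugging in a = 3.08 yields A = 0.5698.

A ≈ 0.570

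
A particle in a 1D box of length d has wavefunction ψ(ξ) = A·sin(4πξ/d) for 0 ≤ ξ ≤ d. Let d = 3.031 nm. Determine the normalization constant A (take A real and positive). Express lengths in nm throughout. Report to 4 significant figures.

The normalization condition is ∫|ψ|² dξ = 1 from 0 to d.
∫|ψ|² dξ = A²·(d/2).
Setting this equal to 1 gives A² = 1/(d/2).
Plugging in d = 3.031 yields A = 0.81231.

A ≈ 0.8123 nm^(-1/2)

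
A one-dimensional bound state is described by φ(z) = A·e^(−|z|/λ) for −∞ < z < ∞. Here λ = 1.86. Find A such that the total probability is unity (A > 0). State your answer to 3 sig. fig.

A ≈ 0.733

The normalization condition is ∫|φ|² dz = 1 from −∞ to ∞.
Recall ∫₀^∞ z^m e^(−z/β) dz = m!·β^(m+1), the integral (without the A² prefactor) comes out to λ.
Substituting λ = 1.86 gives A² = 0.5376, so A = 0.7332.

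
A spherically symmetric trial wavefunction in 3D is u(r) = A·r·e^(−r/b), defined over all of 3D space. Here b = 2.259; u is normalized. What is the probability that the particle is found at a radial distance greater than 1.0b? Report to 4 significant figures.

P ≈ 0.9473

P = ∫ |u|² 4πr² dr over r > 1.0b.
Normalization gives A² = 1/(3·π·b^5).
Substituting t = r/b, A², 4π and the length scale all cancel in the ratio: P = ∫_{1.0}^{∞} t^4·e^(-2·t) dt / ∫_{0}^{∞} t^4·e^(-2·t) dt.
Using ∫ t^4·e^(-2·t) dt = -(t^4/2 + t^3 + 3·t^2/2 + 3·t/2 + 3/4)·e^(-2·t), the numerator is 21·e^(-2)/4 and the denominator is 3/4.
This evaluates to P = 0.94735.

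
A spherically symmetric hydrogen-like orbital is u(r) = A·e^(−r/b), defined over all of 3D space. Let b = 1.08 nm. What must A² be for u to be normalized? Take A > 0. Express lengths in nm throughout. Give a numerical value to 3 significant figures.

We need A² ∫|f|² 4πr² dr = 1, taking the integral from 0 to ∞.
Recall ∫₀^∞ r^m e^(−r/β) dr = m!·β^(m+1), carrying out the integral gives A² · π·b^3.
Setting this equal to 1 gives A² = 1/(π·b^3).
Plugging in b = 1.08 yields A = 0.5027.

A^2 ≈ 0.253 nm^(-3)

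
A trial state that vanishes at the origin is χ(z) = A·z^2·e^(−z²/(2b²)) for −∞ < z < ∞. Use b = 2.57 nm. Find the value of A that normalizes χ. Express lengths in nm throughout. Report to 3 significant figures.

The normalization condition is ∫|χ|² dz = 1 from −∞ to ∞.
With χ = A·z^2·e^(−z²/(2b²)), the integral evaluates to A²·[3·√(π)·b^5/4].
So A² = (3·√(π)·b^5/4)^(−1).
Plugging in b = 2.57 yields A = 0.08191.

A ≈ 0.0819 nm^(-5/2)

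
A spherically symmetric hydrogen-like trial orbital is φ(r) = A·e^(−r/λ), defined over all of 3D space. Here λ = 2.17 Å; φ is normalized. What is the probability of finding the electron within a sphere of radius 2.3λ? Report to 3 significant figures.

P ≈ 0.837

Integrate the radial probability density 4πr²|φ|² over r ≤ 2.3λ.
A² is fixed by ∫₀^∞ 4πr²|φ|² dr = 1, i.e. A² = (π·λ^3)^(−1).
Substituting u = r/λ, A², 4π and the length scale all cancel in the ratio: P = ∫_{0}^{2.3} u^2·e^(-2·u) du / ∫_{0}^{∞} u^2·e^(-2·u) du.
Using ∫ u^2·e^(-2·u) du = -(2·u^2 + 2·u + 1)·e^(-2·u)/4, the numerator is 1/4 - 809·e^(-23/5)/200 and the denominator is 1/4.
The region integral divided by the full integral gives P = 0.8374.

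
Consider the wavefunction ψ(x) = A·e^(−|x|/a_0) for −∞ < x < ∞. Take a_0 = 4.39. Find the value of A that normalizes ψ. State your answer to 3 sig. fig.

A ≈ 0.477

We need A² ∫|f|² dx = 1, taking the integral from −∞ to ∞.
Recall ∫₀^∞ x^m e^(−x/β) dx = m!·β^(m+1), carrying out the integral gives A² · a_0.
Setting this equal to 1 gives A² = 1/(a_0).
Plugging in a_0 = 4.39 yields A = 0.4773.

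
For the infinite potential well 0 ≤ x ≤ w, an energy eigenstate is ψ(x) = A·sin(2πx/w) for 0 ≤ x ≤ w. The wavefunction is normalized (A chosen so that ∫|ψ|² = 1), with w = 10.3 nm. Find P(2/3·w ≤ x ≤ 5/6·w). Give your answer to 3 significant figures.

|ψ|² is the probability density, so P = ∫_{2/3·w}^{5/6·w} |ψ|² dx.
With A² fixed by ∫|ψ|² = 1, i.e. A² = (w/2)^(−1), substitute and integrate.
In terms of u = x/w (A² and the length scale cancel between numerator and denominator), P = [∫_{2/3}^{5/6} sin(2·π·u)^2 du] / [∫_{0}^{1} sin(2·π·u)^2 du].
An antiderivative of sin(2·π·u)^2 is u/2 - sin(4·π·u)/(8·π); evaluating from 2/3 to 5/6 gives √(3)/(8·π) + 1/12, while the full integral is 1/2.
Taking the ratio, P = (√(3)/4 + π/6)/π.

P ≈ 0.304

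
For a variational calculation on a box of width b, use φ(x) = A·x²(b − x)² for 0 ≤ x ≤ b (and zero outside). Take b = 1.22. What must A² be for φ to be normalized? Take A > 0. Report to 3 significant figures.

Normalization requires ∫|φ|² dx = 1, integrated from 0 to b.
Expanding the polynomial and integrating term by term, ∫|φ|² dx = A²·(b^9/630).
Hence A² = 1/[b^9/630].
Substituting b = 1.22 gives A² = 105.2, so A = 10.26.

A^2 ≈ 105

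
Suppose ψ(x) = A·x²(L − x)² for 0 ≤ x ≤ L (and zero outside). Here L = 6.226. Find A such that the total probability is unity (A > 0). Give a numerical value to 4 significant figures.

A ≈ 0.006695

We need A² ∫|f|² dx = 1, taking the integral from 0 to L.
With ψ = A·x²(L − x)², the integral evaluates to A²·[L^9/630].
Substituting L = 6.226 gives A² = 0.000044819, so A = 0.0066947.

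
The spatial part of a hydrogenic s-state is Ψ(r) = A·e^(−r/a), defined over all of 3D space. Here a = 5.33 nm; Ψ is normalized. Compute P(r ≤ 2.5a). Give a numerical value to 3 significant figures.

P ≈ 0.875

Integrate the radial probability density 4πr²|Ψ|² over r ≤ 2.5a.
A² is fixed by ∫₀^∞ 4πr²|Ψ|² dr = 1, i.e. A² = (π·a^3)^(−1).
Substituting u = r/a, A², 4π and the length scale all cancel in the ratio: P = ∫_{0}^{2.5} u^2·e^(-2·u) du / ∫_{0}^{∞} u^2·e^(-2·u) du.
An antiderivative of u^2·e^(-2·u) is -(2·u^2 + 2·u + 1)·e^(-2·u)/4; evaluating from 0 to 2.5 gives 1/4 - 37·e^(-5)/8, while the full integral is 1/4.
The region integral divided by the full integral gives P = 0.8753.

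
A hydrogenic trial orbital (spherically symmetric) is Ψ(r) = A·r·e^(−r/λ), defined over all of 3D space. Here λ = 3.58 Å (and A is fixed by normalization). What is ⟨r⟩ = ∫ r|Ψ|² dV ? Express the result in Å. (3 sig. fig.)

⟨r⟩ ≈ 8.95 Å

The expectation value is the |Ψ|²-weighted average of r: ∫ r|Ψ|² 4πr² dr.
Since the A² factors cancel between numerator and denominator, ⟨r⟩ = 5·λ/2.
Putting λ = 3.58 gives 8.950.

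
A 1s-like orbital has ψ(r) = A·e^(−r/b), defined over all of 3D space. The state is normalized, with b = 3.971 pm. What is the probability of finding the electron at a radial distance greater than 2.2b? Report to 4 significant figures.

P ≈ 0.1851

P = ∫ |ψ|² 4πr² dr over r > 2.2b.
Normalization gives A² = 1/(π·b^3).
Let u = r/b; then A², 4π and the length scale all cancel, so P = ∫_{2.2}^{∞} u^2·e^(-2·u) du ÷ ∫_{0}^{∞} u^2·e^(-2·u) du.
With ∫ u^2·e^(-2·u) du = -(2·u^2 + 2·u + 1)·e^(-2·u)/4 + C, the region integral is 377·e^(-22/5)/100 and the full one is 1/4.
This evaluates to P = 0.18514.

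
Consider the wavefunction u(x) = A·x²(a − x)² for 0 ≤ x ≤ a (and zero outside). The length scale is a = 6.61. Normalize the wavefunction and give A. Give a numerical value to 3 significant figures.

We need A² ∫|f|² dx = 1, taking the integral from 0 to a.
Expanding the polynomial and integrating term by term, with u = A·x²(a − x)², the integral evaluates to A²·[a^9/630].
Setting this equal to 1 gives A² = 1/(a^9/630).
Substituting a = 6.61 gives A² = 0.00002615, so A = 0.005114.

A ≈ 0.00511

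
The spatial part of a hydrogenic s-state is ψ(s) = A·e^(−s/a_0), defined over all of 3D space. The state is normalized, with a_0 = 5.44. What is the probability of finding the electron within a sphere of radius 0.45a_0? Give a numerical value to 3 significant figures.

P ≈ 0.0629

Integrate the radial probability density 4πs²|ψ|² over s ≤ 0.45a_0.
A² is fixed by ∫₀^∞ 4πs²|ψ|² ds = 1, i.e. A² = (π·a_0^3)^(−1).
Let u = s/a_0; then A², 4π and the length scale all cancel, so P = ∫_{0}^{0.45} u^2·e^(-2·u) du ÷ ∫_{0}^{∞} u^2·e^(-2·u) du.
Using ∫ u^2·e^(-2·u) du = -(2·u^2 + 2·u + 1)·e^(-2·u)/4, the numerator is 1/4 - 461·e^(-9/10)/800 and the denominator is 1/4.
Taking the ratio yields P = 0.06286.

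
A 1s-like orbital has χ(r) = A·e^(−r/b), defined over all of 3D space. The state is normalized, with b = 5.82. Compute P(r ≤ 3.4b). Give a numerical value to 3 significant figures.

P = ∫ |χ|² 4πr² dr over r ≤ 3.4b.
The full normalization integral is A²·[π·b^3] = 1, fixing A².
Let u = r/b; then A², 4π and the length scale all cancel, so P = ∫_{0}^{3.4} u^2·e^(-2·u) du ÷ ∫_{0}^{∞} u^2·e^(-2·u) du.
An antiderivative of u^2·e^(-2·u) is -(2·u^2 + 2·u + 1)·e^(-2·u)/4; evaluating from 0 to 3.4 gives 1/4 - 773·e^(-34/5)/100, while the full integral is 1/4.
The region integral divided by the full integral gives P = 0.9656.

P ≈ 0.966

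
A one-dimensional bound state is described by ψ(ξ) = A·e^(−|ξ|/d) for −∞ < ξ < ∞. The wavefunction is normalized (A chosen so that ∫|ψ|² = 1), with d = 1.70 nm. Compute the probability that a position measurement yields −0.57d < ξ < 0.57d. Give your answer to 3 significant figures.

|ψ|² is the probability density, so P = ∫_{−0.57d}^{0.57d} |ψ|² dξ.
With A² fixed by ∫|ψ|² = 1, i.e. A² = (d)^(−1), substitute and integrate.
By symmetry take twice the ξ ≥ 0 contribution in numerator and denominator; the 2's cancel. In terms of u = ξ/d (A² and the length scale cancel between numerator and denominator), P = [∫_{0}^{0.57} e^(-2·u) du] / [∫_{0}^{∞} e^(-2·u) du].
With ∫ e^(-2·u) du = -e^(-2·u)/2 + C, the region integral is 1/2 - e^(-57/50)/2 and the full one is 1/2.
The result is P = 0.6802.

P ≈ 0.680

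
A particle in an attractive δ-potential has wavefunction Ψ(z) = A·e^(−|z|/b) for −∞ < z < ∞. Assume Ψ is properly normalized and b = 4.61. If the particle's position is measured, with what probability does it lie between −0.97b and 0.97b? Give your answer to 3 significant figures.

P = ∫_{−0.97b}^{0.97b} |Ψ(z)|² dz.
The normalization integral ∫|Ψ|²dz over the whole domain equals b·A², and A² cancels in the ratio.
Both integrals are even about z = 0, so only the z ≥ 0 halves are needed (the factors of 2 cancel). In terms of u = z/b (A² and the length scale cancel between numerator and denominator), P = [∫_{0}^{0.97} e^(-2·u) du] / [∫_{0}^{∞} e^(-2·u) du].
With ∫ e^(-2·u) du = -e^(-2·u)/2 + C, the region integral is 1/2 - e^(-97/50)/2 and the full one is 1/2.
This works out to P = 0.8563.

P ≈ 0.856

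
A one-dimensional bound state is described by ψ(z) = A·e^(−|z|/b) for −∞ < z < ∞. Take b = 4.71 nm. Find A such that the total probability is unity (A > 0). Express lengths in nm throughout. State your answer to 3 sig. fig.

A ≈ 0.461 nm^(-1/2)

The normalization condition is ∫|ψ|² dz = 1 from −∞ to ∞.
With ψ = A·e^(−|z|/b), the integral evaluates to A²·[b].
With b = 4.71: A² = 0.2123 and A = 0.4608.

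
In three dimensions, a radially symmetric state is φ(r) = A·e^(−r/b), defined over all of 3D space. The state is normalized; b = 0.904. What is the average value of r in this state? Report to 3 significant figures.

⟨r⟩ ≈ 1.36

⟨r⟩ = ∫ r |φ|² 4πr² dr over the full domain.
With ∫₀^∞ r^3 e^(−αr) dr = 3!/α^4, the ratio of the moment integral to the normalization integral gives ⟨r⟩ = 3·b/2.
With b = 0.904, ⟨r⟩ = 1.356.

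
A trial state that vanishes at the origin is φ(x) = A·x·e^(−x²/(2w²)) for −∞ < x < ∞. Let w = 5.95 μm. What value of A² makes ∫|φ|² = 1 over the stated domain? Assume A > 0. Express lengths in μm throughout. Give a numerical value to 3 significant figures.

The normalization condition is ∫|φ|² dx = 1 from −∞ to ∞.
With φ = A·x·e^(−x²/(2w²)), the integral evaluates to A²·[√(π)·w^3/2].
Hence A² = 1/[√(π)·w^3/2].
Plugging in w = 5.95 yields A = 0.07319.

A^2 ≈ 0.00536 μm^(-3)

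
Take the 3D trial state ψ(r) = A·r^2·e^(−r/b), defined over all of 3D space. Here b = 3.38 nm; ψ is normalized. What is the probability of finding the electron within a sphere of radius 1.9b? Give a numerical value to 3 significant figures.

With dV = 4πr²dr, the probability is ∫|ψ|² dV over r ≤ 1.9b.
The full normalization integral is A²·[45·π·b^7/2] = 1, fixing A².
In terms of u = r/b (A², 4π and the length scale all cancel between numerator and denominator), P = [∫_{0}^{1.9} u^6·e^(-2·u) du] / [∫_{0}^{∞} u^6·e^(-2·u) du].
An antiderivative of u^6·e^(-2·u) is -(4·u^6 + 12·u^5 + 30·u^4 + 60·u^3 + 90·u^2 + 90·u + 45)·e^(-2·u)/8; evaluating from 0 to 1.9 gives ≈ 0.51127, while the full integral is 45/8.
The region integral divided by the full integral gives P = 0.09089.

P ≈ 0.0909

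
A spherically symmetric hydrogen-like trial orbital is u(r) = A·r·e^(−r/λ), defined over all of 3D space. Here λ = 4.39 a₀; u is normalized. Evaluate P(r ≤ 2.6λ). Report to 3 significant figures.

P ≈ 0.594

Integrate the radial probability density 4πr²|u|² over r ≤ 2.6λ.
The full normalization integral is A²·[3·π·λ^5] = 1, fixing A².
Substituting t = r/λ, A², 4π and the length scale all cancel in the ratio: P = ∫_{0}^{2.6} t^4·e^(-2·t) dt / ∫_{0}^{∞} t^4·e^(-2·t) dt.
With ∫ t^4·e^(-2·t) dt = -(t^4/2 + t^3 + 3·t^2/2 + 3·t/2 + 3/4)·e^(-2·t) + C, the region integral is ≈ 0.44540 and the full one is 3/4.
Taking the ratio yields P = 0.5939.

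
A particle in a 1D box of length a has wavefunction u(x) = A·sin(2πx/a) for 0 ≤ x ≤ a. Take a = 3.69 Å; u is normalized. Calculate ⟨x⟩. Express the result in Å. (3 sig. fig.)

⟨x⟩ ≈ 1.85 Å

By definition ⟨x⟩ = ∫ x |u(x)|² dx.
Using sin²θ = (1 − cos 2θ)/2, the ratio of the moment integral to the normalization integral gives ⟨x⟩ = a/2.
With a = 3.69, ⟨x⟩ = 1.845.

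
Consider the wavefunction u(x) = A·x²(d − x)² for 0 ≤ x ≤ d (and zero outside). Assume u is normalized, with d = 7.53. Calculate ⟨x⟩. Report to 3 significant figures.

The expectation value is the |u|²-weighted average of x: ∫ x|u|² dx.
Expanding the polynomial and integrating term by term, evaluating both integrals, ⟨x⟩ = d/2.
With d = 7.53, ⟨x⟩ = 3.765.

⟨x⟩ ≈ 3.77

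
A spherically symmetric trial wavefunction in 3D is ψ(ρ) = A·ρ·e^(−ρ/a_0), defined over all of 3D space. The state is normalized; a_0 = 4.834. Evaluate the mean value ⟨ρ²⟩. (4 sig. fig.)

⟨ρ^2⟩ ≈ 175.3

By definition ⟨ρ²⟩ = ∫ ρ^2 |ψ(ρ)|² 4πρ² dρ.
Evaluating both integrals, ⟨ρ²⟩ = 15·a_0^2/2.
Putting a_0 = 4.834 gives 175.26.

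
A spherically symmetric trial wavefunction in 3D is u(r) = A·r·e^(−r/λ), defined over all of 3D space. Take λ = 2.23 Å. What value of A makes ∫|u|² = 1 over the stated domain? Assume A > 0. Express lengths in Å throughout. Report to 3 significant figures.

Normalization requires ∫|u|² 4πr² dr = 1, integrated from 0 to ∞.
Using ∫₀^∞ rⁿ e^(−αr) dr = n!/αⁿ⁺¹, the integral (without the A² prefactor) comes out to 3·π·λ^5.
Hence A² = 1/[3·π·λ^5].
Substituting λ = 2.23 gives A² = 0.001924, so A = 0.04386.

A ≈ 0.0439 Å^(-5/2)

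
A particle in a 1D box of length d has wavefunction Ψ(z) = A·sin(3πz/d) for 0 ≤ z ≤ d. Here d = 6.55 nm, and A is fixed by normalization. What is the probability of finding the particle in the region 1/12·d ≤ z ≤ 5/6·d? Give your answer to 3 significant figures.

P ≈ 0.803

|Ψ|² is the probability density, so P = ∫_{1/12·d}^{5/6·d} |Ψ|² dz.
Since A² = 1/(d/2), this is the region integral divided by the full normalization integral.
In terms of u = z/d (A² and the length scale cancel between numerator and denominator), P = [∫_{1/12}^{5/6} sin(3·π·u)^2 du] / [∫_{0}^{1} sin(3·π·u)^2 du].
An antiderivative of sin(3·π·u)^2 is u/2 - sin(6·π·u)/(12·π); evaluating from 1/12 to 5/6 gives 1/(12·π) + 3/8, while the full integral is 1/2.
The result is P = (2 + 9·π)/(12·π).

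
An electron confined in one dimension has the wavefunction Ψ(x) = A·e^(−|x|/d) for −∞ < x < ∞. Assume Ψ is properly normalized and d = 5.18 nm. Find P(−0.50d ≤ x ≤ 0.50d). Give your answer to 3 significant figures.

The probability is P = ∫ |Ψ|² dx over [−0.50d, 0.50d].
With A² fixed by ∫|Ψ|² = 1, i.e. A² = (d)^(−1), substitute and integrate.
By symmetry take twice the x ≥ 0 contribution in numerator and denominator; the 2's cancel. Substituting u = x/d, A² and the length scale cancel in the ratio: P = ∫_{0}^{0.50} e^(-2·u) du / ∫_{0}^{∞} e^(-2·u) du.
With ∫ e^(-2·u) du = -e^(-2·u)/2 + C, the region integral is 1/2 - e^(-1)/2 and the full one is 1/2.
Taking the ratio, P = 0.6321.

P ≈ 0.632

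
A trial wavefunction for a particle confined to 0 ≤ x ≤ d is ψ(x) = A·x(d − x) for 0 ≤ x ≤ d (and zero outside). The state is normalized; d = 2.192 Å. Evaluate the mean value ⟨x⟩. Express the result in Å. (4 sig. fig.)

⟨x⟩ ≈ 1.096 Å

⟨x⟩ = ∫ x |ψ|² dx over the full domain.
The ratio of the moment integral to the normalization integral gives ⟨x⟩ = d/2.
Putting d = 2.192 gives 1.0960.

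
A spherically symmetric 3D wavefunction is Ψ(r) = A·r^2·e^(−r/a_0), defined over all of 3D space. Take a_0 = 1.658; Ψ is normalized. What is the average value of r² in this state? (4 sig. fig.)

⟨r^2⟩ ≈ 38.49

The expectation value is the |Ψ|²-weighted average of r^2: ∫ r^2|Ψ|² 4πr² dr.
Recall ∫₀^∞ r^m e^(−r/β) dr = m!·β^(m+1), the ratio of the moment integral to the normalization integral gives ⟨r²⟩ = 14·a_0^2.
Putting a_0 = 1.658 gives 38.485.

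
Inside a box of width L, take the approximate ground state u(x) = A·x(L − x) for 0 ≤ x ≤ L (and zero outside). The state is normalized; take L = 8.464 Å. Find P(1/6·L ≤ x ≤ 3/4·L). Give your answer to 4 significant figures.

The probability is P = ∫ |u|² dx over [1/6·L, 3/4·L].
The normalization integral ∫|u|²dx over the whole domain equals L^5/30·A², and A² cancels in the ratio.
Substituting t = x/L, A² and the length scale cancel in the ratio: P = ∫_{1/6}^{3/4} t^2·(1 - t)^2 dt / ∫_{0}^{1} t^2·(1 - t)^2 dt.
Using ∫ t^2·(1 - t)^2 dt = t^3·(6·t^2 - 15·t + 10)/30, the numerator is ≈ 0.0286997 and the denominator is 1/30.
This works out to P = 0.86099.

P ≈ 0.8610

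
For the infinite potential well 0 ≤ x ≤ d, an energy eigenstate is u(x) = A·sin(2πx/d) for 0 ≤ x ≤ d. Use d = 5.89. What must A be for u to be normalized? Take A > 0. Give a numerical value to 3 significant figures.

A ≈ 0.583

Require ∫ |u|² dx = 1 over the whole domain.
With ∫₀^d sin²(nπx/d) dx = d/2, carrying out the integral gives A² · d/2.
So A² = (d/2)^(−1).
With d = 5.89: A² = 0.3396 and A = 0.5827.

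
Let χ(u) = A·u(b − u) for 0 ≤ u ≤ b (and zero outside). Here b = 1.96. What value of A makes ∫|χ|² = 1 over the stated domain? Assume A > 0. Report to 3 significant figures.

A ≈ 1.02

Require ∫ |χ|² du = 1 over the whole domain.
∫|χ|² du = A²·(b^5/30).
Setting this equal to 1 gives A² = 1/(b^5/30).
Plugging in b = 1.96 yields A = 1.018.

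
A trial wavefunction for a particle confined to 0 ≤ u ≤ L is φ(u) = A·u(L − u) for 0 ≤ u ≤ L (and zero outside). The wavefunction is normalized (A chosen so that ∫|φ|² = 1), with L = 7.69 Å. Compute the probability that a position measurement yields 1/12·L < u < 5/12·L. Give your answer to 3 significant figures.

|φ|² is the probability density, so P = ∫_{1/12·L}^{5/12·L} |φ|² du.
With A² fixed by ∫|φ|² = 1, i.e. A² = (L^5/30)^(−1), substitute and integrate.
In terms of t = u/L (A² and the length scale cancel between numerator and denominator), P = [∫_{1/12}^{5/12} t^2·(1 - t)^2 dt] / [∫_{0}^{1} t^2·(1 - t)^2 dt].
Using ∫ t^2·(1 - t)^2 dt = t^3·(6·t^2 - 15·t + 10)/30, the numerator is ≈ 0.011384 and the denominator is 1/30.
Taking the ratio, P = 0.3415.

P ≈ 0.342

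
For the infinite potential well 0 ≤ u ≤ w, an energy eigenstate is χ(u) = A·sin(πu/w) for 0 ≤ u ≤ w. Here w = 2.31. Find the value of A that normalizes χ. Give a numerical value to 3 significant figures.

Require ∫ |χ|² du = 1 over the whole domain.
Using sin²θ = (1 − cos 2θ)/2, with χ = A·sin(πu/w), the integral evaluates to A²·[w/2].
With w = 2.31: A² = 0.8658 and A = 0.9305.

A ≈ 0.930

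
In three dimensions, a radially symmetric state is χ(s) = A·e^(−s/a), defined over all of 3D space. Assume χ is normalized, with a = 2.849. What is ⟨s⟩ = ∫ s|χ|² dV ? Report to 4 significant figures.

⟨s⟩ ≈ 4.274

By definition ⟨s⟩ = ∫ s |χ(s)|² 4πs² ds.
Using ∫₀^∞ sⁿ e^(−αs) ds = n!/αⁿ⁺¹, the ratio of the moment integral to the normalization integral gives ⟨s⟩ = 3·a/2.
Putting a = 2.849 gives 4.2735.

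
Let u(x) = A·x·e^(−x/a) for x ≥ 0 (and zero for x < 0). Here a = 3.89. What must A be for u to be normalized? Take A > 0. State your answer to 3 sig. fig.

Normalization requires ∫|u|² dx = 1, integrated from 0 to ∞.
Using ∫₀^∞ xⁿ e^(−αx) dx = n!/αⁿ⁺¹, the integral (without the A² prefactor) comes out to a^3/4.
Setting this equal to 1 gives A² = 1/(a^3/4).
With a = 3.89: A² = 0.06795 and A = 0.2607.

A ≈ 0.261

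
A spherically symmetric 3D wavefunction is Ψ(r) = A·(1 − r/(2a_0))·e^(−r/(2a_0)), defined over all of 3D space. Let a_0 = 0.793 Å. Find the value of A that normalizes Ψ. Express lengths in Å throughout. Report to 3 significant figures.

A ≈ 0.282 Å^(-3/2)

The normalization condition is ∫|Ψ|² 4πr² dr = 1 from 0 to ∞.
(Spherical symmetry: dV = 4πr² dr.)
Carrying out the integral gives A² · 8·π·a_0^3.
So A² = (8·π·a_0^3)^(−1).
With a_0 = 0.793: A² = 0.07979 and A = 0.2825.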